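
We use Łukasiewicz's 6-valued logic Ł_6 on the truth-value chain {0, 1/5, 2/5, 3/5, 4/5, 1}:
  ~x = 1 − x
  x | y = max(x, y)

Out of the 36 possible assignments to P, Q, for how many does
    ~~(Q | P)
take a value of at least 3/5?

27

value 1: 11 assignments (counts)
value 4/5: 9 assignments (counts)
value 3/5: 7 assignments (counts)
value 2/5: 5 assignments
value 1/5: 3 assignments
value 0: 1 assignment
So 27 of the 36 assignments meet the threshold.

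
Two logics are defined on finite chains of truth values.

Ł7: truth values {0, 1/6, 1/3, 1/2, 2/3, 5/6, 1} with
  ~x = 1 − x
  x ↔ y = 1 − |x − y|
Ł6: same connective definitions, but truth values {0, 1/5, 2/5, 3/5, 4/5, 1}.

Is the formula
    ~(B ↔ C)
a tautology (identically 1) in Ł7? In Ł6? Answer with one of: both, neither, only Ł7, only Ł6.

neither

In Ł7: at B = 0, C = 0 the value is 0 — not a tautology.
In Ł6: at B = 0, C = 0 the value is 0 — not a tautology.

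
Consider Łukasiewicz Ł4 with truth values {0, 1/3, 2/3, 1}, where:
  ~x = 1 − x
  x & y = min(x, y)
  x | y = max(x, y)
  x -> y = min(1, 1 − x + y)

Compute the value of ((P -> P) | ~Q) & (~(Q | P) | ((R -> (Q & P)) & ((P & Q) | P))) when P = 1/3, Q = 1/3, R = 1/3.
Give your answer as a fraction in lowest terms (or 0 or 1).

P -> P = 1/3 -> 1/3 = 1
~Q = ~1/3 = 2/3
(P -> P) | ~Q = 1 | 2/3 = 1
Q | P = 1/3 | 1/3 = 1/3
~(Q | P) = ~1/3 = 2/3
Q & P = 1/3 & 1/3 = 1/3
R -> (Q & P) = 1/3 -> 1/3 = 1
P & Q = 1/3 & 1/3 = 1/3
(P & Q) | P = 1/3 | 1/3 = 1/3
(R -> (Q & P)) & ((P & Q) | P) = 1 & 1/3 = 1/3
~(Q | P) | ((R -> (Q & P)) & ((P & Q) | P)) = 2/3 | 1/3 = 2/3
((P -> P) | ~Q) & (~(Q | P) | ((R -> (Q & P)) & ((P & Q) | P))) = 1 & 2/3 = 2/3

2/3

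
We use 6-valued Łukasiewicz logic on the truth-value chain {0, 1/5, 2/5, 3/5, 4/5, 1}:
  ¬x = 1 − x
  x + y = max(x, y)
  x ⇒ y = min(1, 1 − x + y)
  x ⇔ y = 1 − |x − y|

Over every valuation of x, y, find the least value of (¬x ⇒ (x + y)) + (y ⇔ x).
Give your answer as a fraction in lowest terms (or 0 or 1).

3/5

Take x = 0, y = 2/5:
¬x = ¬0 = 1
x + y = 0 + 2/5 = 2/5
¬x ⇒ (x + y) = 1 ⇒ 2/5 = 2/5
y ⇔ x = 2/5 ⇔ 0 = 3/5
(¬x ⇒ (x + y)) + (y ⇔ x) = 2/5 + 3/5 = 3/5
No assignment yields a value below 3/5, so this is the minimum.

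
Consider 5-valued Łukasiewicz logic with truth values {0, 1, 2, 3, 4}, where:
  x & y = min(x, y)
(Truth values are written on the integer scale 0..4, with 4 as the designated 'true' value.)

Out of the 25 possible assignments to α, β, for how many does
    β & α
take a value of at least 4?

value 4: 1 assignment (counts)
value 3: 3 assignments
value 2: 5 assignments
value 1: 7 assignments
value 0: 9 assignments
So 1 of the 25 assignments meets the threshold.

1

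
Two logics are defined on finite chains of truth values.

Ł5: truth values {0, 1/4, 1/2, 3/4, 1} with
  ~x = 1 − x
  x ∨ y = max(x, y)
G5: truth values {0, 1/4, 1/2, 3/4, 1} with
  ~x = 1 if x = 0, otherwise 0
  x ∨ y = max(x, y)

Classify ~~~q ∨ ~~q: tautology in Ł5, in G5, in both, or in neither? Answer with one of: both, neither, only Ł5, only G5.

only G5

In Ł5: at q = 1/4 the value is 3/4 — not a tautology.
In G5: every assignment gives 1 — tautology.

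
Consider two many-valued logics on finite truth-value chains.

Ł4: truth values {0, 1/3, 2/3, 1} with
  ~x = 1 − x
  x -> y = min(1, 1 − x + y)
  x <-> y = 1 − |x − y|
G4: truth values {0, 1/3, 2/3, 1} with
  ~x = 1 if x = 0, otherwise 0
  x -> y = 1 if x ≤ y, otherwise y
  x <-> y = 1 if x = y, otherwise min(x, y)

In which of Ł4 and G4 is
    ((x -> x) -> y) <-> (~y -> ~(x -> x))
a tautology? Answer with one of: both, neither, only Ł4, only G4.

only Ł4

In Ł4: every assignment gives 1 — tautology.
In G4: at x = 0, y = 1/3 the value is 1/3 — not a tautology.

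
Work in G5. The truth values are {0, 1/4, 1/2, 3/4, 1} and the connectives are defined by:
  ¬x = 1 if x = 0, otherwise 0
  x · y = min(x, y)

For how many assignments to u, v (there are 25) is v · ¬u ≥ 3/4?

2

value 1: 1 assignment (counts)
value 3/4: 1 assignment (counts)
value 1/2: 1 assignment
value 1/4: 1 assignment
value 0: 21 assignments
So 2 of the 25 assignments meet the threshold.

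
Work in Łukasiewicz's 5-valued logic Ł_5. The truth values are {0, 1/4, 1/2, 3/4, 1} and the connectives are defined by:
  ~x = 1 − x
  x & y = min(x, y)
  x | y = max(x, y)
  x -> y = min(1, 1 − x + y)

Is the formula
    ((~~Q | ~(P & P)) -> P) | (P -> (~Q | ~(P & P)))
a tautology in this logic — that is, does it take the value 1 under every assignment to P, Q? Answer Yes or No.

No

Counterexample: take P = 3/4, Q = 1.
~Q = ~1 = 0
~~Q = ~0 = 1
P & P = 3/4 & 3/4 = 3/4
~(P & P) = ~3/4 = 1/4
~~Q | ~(P & P) = 1 | 1/4 = 1
(~~Q | ~(P & P)) -> P = 1 -> 3/4 = 3/4
~Q = ~1 = 0
P & P = 3/4 & 3/4 = 3/4
~(P & P) = ~3/4 = 1/4
~Q | ~(P & P) = 0 | 1/4 = 1/4
P -> (~Q | ~(P & P)) = 3/4 -> 1/4 = 1/2
((~~Q | ~(P & P)) -> P) | (P -> (~Q | ~(P & P))) = 3/4 | 1/2 = 3/4
This gives 3/4 ≠ 1.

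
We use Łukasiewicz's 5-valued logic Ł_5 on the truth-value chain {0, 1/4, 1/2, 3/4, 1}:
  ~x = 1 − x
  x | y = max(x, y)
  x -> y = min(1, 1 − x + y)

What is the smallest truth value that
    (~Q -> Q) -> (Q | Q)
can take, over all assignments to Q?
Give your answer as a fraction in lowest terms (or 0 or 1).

1/2

Take Q = 1/2:
~Q = ~1/2 = 1/2
~Q -> Q = 1/2 -> 1/2 = 1
Q | Q = 1/2 | 1/2 = 1/2
(~Q -> Q) -> (Q | Q) = 1 -> 1/2 = 1/2
No assignment yields a value below 1/2, so this is the minimum.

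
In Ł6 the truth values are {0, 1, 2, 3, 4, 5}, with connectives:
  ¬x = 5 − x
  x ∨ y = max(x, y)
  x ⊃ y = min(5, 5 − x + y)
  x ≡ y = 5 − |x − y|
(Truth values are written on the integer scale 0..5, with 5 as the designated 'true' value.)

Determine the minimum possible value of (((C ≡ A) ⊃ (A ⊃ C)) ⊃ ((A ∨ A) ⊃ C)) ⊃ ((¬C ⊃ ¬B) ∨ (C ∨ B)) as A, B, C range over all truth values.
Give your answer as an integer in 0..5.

Take A = 0, B = 2, C = 0:
C ≡ A = 0 ≡ 0 = 5
A ⊃ C = 0 ⊃ 0 = 5
(C ≡ A) ⊃ (A ⊃ C) = 5 ⊃ 5 = 5
A ∨ A = 0 ∨ 0 = 0
(A ∨ A) ⊃ C = 0 ⊃ 0 = 5
((C ≡ A) ⊃ (A ⊃ C)) ⊃ ((A ∨ A) ⊃ C) = 5 ⊃ 5 = 5
¬C = ¬0 = 5
¬B = ¬2 = 3
¬C ⊃ ¬B = 5 ⊃ 3 = 3
C ∨ B = 0 ∨ 2 = 2
(¬C ⊃ ¬B) ∨ (C ∨ B) = 3 ∨ 2 = 3
(((C ≡ A) ⊃ (A ⊃ C)) ⊃ ((A ∨ A) ⊃ C)) ⊃ ((¬C ⊃ ¬B) ∨ (C ∨ B)) = 5 ⊃ 3 = 3
No assignment yields a value below 3, so this is the minimum.

3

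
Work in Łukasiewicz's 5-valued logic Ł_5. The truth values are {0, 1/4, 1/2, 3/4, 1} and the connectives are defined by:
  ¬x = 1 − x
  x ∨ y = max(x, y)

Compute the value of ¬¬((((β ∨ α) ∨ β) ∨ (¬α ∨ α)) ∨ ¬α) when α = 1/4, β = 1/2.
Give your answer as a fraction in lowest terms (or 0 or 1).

3/4

β ∨ α = 1/2 ∨ 1/4 = 1/2
(β ∨ α) ∨ β = 1/2 ∨ 1/2 = 1/2
¬α = ¬1/4 = 3/4
¬α ∨ α = 3/4 ∨ 1/4 = 3/4
((β ∨ α) ∨ β) ∨ (¬α ∨ α) = 1/2 ∨ 3/4 = 3/4
¬α = ¬1/4 = 3/4
(((β ∨ α) ∨ β) ∨ (¬α ∨ α)) ∨ ¬α = 3/4 ∨ 3/4 = 3/4
¬((((β ∨ α) ∨ β) ∨ (¬α ∨ α)) ∨ ¬α) = ¬3/4 = 1/4
¬¬((((β ∨ α) ∨ β) ∨ (¬α ∨ α)) ∨ ¬α) = ¬1/4 = 3/4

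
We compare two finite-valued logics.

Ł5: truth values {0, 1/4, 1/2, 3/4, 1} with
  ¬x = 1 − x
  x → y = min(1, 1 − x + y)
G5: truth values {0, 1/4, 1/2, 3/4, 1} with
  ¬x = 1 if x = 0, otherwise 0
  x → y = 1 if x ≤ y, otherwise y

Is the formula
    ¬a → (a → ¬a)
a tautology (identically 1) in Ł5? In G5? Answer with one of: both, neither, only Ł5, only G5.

both

In Ł5: every assignment gives 1 — tautology.
In G5: every assignment gives 1 — tautology.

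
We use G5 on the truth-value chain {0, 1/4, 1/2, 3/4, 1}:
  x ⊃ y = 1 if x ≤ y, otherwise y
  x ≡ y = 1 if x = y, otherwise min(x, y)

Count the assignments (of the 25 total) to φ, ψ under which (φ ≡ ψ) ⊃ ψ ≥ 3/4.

value 1: 21 assignments (counts)
value 3/4: 1 assignment (counts)
value 1/2: 1 assignment
value 1/4: 1 assignment
value 0: 1 assignment
So 22 of the 25 assignments meet the threshold.

22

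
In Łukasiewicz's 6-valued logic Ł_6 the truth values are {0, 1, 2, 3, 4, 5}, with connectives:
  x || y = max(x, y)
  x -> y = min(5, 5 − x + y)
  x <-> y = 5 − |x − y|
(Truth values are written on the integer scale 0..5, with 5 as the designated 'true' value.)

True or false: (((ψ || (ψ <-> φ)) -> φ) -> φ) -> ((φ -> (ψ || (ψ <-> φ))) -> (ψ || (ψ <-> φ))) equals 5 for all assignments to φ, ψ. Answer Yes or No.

At φ = 0, ψ = 3, for instance:
ψ <-> φ = 3 <-> 0 = 2
ψ || (ψ <-> φ) = 3 || 2 = 3
(ψ || (ψ <-> φ)) -> φ = 3 -> 0 = 2
((ψ || (ψ <-> φ)) -> φ) -> φ = 2 -> 0 = 3
φ -> (ψ || (ψ <-> φ)) = 0 -> 3 = 5
(φ -> (ψ || (ψ <-> φ))) -> (ψ || (ψ <-> φ)) = 5 -> 3 = 3
(((ψ || (ψ <-> φ)) -> φ) -> φ) -> ((φ -> (ψ || (ψ <-> φ))) -> (ψ || (ψ <-> φ))) = 3 -> 3 = 5
and checking the remaining 35 assignments likewise gives ≥ 5 in every case.

Yes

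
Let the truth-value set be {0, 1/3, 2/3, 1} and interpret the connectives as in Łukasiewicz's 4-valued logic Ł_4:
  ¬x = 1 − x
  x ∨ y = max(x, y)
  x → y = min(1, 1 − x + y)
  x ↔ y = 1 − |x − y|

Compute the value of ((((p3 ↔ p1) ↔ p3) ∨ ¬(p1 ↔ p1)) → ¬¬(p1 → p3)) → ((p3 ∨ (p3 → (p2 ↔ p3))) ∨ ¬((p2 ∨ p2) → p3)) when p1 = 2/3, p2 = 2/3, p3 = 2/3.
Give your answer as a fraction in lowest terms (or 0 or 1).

p3 ↔ p1 = 2/3 ↔ 2/3 = 1
(p3 ↔ p1) ↔ p3 = 1 ↔ 2/3 = 2/3
p1 ↔ p1 = 2/3 ↔ 2/3 = 1
¬(p1 ↔ p1) = ¬1 = 0
((p3 ↔ p1) ↔ p3) ∨ ¬(p1 ↔ p1) = 2/3 ∨ 0 = 2/3
p1 → p3 = 2/3 → 2/3 = 1
¬(p1 → p3) = ¬1 = 0
¬¬(p1 → p3) = ¬0 = 1
(((p3 ↔ p1) ↔ p3) ∨ ¬(p1 ↔ p1)) → ¬¬(p1 → p3) = 2/3 → 1 = 1
p2 ↔ p3 = 2/3 ↔ 2/3 = 1
p3 → (p2 ↔ p3) = 2/3 → 1 = 1
p3 ∨ (p3 → (p2 ↔ p3)) = 2/3 ∨ 1 = 1
p2 ∨ p2 = 2/3 ∨ 2/3 = 2/3
(p2 ∨ p2) → p3 = 2/3 → 2/3 = 1
¬((p2 ∨ p2) → p3) = ¬1 = 0
(p3 ∨ (p3 → (p2 ↔ p3))) ∨ ¬((p2 ∨ p2) → p3) = 1 ∨ 0 = 1
((((p3 ↔ p1) ↔ p3) ∨ ¬(p1 ↔ p1)) → ¬¬(p1 → p3)) → ((p3 ∨ (p3 → (p2 ↔ p3))) ∨ ¬((p2 ∨ p2) → p3)) = 1 → 1 = 1

1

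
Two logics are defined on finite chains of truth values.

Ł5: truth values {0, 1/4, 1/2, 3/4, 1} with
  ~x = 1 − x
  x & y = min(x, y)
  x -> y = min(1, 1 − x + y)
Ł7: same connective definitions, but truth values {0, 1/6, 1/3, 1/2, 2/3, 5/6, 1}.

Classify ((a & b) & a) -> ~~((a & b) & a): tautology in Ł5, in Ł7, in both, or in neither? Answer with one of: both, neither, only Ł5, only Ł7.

In Ł5: every assignment gives 1 — tautology.
In Ł7: every assignment gives 1 — tautology.

both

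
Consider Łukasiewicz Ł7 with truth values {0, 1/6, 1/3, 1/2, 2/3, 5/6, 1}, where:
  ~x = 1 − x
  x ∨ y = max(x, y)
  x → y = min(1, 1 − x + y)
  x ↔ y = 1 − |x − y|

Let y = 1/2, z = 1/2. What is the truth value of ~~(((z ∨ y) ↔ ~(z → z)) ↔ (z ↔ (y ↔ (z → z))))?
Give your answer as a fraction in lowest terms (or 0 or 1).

z ∨ y = 1/2 ∨ 1/2 = 1/2
z → z = 1/2 → 1/2 = 1
~(z → z) = ~1 = 0
(z ∨ y) ↔ ~(z → z) = 1/2 ↔ 0 = 1/2
z → z = 1/2 → 1/2 = 1
y ↔ (z → z) = 1/2 ↔ 1 = 1/2
z ↔ (y ↔ (z → z)) = 1/2 ↔ 1/2 = 1
((z ∨ y) ↔ ~(z → z)) ↔ (z ↔ (y ↔ (z → z))) = 1/2 ↔ 1 = 1/2
~(((z ∨ y) ↔ ~(z → z)) ↔ (z ↔ (y ↔ (z → z)))) = ~1/2 = 1/2
~~(((z ∨ y) ↔ ~(z → z)) ↔ (z ↔ (y ↔ (z → z)))) = ~1/2 = 1/2

1/2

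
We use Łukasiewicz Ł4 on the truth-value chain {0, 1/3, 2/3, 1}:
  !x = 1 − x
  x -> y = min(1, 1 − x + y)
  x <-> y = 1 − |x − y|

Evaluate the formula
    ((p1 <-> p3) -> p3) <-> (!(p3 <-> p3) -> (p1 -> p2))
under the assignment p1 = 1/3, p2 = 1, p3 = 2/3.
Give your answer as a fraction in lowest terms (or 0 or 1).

p1 <-> p3 = 1/3 <-> 2/3 = 2/3
(p1 <-> p3) -> p3 = 2/3 -> 2/3 = 1
p3 <-> p3 = 2/3 <-> 2/3 = 1
!(p3 <-> p3) = !1 = 0
p1 -> p2 = 1/3 -> 1 = 1
!(p3 <-> p3) -> (p1 -> p2) = 0 -> 1 = 1
((p1 <-> p3) -> p3) <-> (!(p3 <-> p3) -> (p1 -> p2)) = 1 <-> 1 = 1

1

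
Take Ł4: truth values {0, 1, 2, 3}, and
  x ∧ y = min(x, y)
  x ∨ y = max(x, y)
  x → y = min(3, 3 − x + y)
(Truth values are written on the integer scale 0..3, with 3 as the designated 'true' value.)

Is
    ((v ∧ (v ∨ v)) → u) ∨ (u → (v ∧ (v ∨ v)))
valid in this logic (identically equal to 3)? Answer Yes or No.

u = 0, v = 0 ↦ 3
u = 0, v = 1 ↦ 3
u = 0, v = 2 ↦ 3
u = 0, v = 3 ↦ 3
u = 1, v = 0 ↦ 3
u = 1, v = 1 ↦ 3
u = 1, v = 2 ↦ 3
u = 1, v = 3 ↦ 3
u = 2, v = 0 ↦ 3
u = 2, v = 1 ↦ 3
u = 2, v = 2 ↦ 3
u = 2, v = 3 ↦ 3
u = 3, v = 0 ↦ 3
u = 3, v = 1 ↦ 3
u = 3, v = 2 ↦ 3
u = 3, v = 3 ↦ 3
Every assignment gives a value ≥ 3.

Yes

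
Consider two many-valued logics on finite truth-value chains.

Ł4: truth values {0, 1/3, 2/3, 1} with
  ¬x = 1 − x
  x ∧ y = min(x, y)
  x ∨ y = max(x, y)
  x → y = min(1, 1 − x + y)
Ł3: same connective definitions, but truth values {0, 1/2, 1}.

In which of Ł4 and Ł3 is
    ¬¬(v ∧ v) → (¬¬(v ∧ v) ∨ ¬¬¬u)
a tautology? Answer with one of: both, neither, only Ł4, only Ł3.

In Ł4: every assignment gives 1 — tautology.
In Ł3: every assignment gives 1 — tautology.

both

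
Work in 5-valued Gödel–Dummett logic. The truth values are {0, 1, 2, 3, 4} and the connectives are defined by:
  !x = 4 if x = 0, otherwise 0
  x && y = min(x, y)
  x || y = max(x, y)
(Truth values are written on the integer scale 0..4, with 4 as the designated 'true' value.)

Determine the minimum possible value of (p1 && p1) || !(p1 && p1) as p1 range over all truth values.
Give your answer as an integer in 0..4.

Take p1 = 1:
p1 && p1 = 1 && 1 = 1
p1 && p1 = 1 && 1 = 1
!(p1 && p1) = !1 = 0
(p1 && p1) || !(p1 && p1) = 1 || 0 = 1
No assignment yields a value below 1, so this is the minimum.

1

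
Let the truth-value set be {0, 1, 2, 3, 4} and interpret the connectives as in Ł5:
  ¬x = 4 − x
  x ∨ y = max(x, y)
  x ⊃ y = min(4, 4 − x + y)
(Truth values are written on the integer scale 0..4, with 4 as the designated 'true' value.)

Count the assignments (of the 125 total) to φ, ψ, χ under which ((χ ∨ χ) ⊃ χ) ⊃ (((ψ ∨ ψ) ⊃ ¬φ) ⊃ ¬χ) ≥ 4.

45

value 4: 45 assignments (counts)
value 3: 24 assignments
value 2: 22 assignments
value 1: 19 assignments
value 0: 15 assignments
So 45 of the 125 assignments meet the threshold.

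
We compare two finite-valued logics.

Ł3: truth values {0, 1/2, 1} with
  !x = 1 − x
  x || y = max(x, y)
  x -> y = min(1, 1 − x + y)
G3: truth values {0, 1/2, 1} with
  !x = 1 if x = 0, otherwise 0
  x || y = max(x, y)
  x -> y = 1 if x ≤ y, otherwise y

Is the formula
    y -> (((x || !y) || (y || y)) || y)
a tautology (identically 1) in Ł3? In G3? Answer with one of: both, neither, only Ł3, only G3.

In Ł3: every assignment gives 1 — tautology.
In G3: every assignment gives 1 — tautology.

both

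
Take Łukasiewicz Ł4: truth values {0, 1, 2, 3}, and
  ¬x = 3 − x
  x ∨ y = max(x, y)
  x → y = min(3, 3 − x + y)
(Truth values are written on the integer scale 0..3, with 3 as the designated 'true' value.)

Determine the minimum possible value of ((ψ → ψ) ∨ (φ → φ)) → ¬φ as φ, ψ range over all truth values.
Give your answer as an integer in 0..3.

0

Take φ = 3, ψ = 0:
ψ → ψ = 0 → 0 = 3
φ → φ = 3 → 3 = 3
(ψ → ψ) ∨ (φ → φ) = 3 ∨ 3 = 3
¬φ = ¬3 = 0
((ψ → ψ) ∨ (φ → φ)) → ¬φ = 3 → 0 = 0
No assignment yields a value below 0, so this is the minimum.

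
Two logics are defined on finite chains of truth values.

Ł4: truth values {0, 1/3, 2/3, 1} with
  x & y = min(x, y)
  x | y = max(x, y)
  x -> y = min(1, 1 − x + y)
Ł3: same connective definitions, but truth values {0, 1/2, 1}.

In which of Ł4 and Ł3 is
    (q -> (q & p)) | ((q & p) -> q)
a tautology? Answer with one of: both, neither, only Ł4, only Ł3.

In Ł4: every assignment gives 1 — tautology.
In Ł3: every assignment gives 1 — tautology.

both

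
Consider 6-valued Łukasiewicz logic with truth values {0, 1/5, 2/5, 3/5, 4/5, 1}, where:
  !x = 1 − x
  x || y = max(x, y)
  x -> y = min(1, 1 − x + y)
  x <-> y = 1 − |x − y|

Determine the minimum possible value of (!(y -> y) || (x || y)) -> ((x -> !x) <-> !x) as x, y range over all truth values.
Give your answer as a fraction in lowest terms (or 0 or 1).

3/5

Take x = 2/5, y = 1:
y -> y = 1 -> 1 = 1
!(y -> y) = !1 = 0
x || y = 2/5 || 1 = 1
!(y -> y) || (x || y) = 0 || 1 = 1
!x = !2/5 = 3/5
x -> !x = 2/5 -> 3/5 = 1
!x = !2/5 = 3/5
(x -> !x) <-> !x = 1 <-> 3/5 = 3/5
(!(y -> y) || (x || y)) -> ((x -> !x) <-> !x) = 1 -> 3/5 = 3/5
No assignment yields a value below 3/5, so this is the minimum.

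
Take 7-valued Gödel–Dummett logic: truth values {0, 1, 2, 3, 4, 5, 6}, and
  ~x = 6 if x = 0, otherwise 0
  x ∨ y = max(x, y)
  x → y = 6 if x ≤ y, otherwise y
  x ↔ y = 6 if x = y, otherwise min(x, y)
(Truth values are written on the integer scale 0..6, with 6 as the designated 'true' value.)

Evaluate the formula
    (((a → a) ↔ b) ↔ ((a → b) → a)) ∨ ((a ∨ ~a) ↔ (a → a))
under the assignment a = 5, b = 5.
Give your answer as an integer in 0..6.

a → a = 5 → 5 = 6
(a → a) ↔ b = 6 ↔ 5 = 5
a → b = 5 → 5 = 6
(a → b) → a = 6 → 5 = 5
((a → a) ↔ b) ↔ ((a → b) → a) = 5 ↔ 5 = 6
~a = ~5 = 0
a ∨ ~a = 5 ∨ 0 = 5
a → a = 5 → 5 = 6
(a ∨ ~a) ↔ (a → a) = 5 ↔ 6 = 5
(((a → a) ↔ b) ↔ ((a → b) → a)) ∨ ((a ∨ ~a) ↔ (a → a)) = 6 ∨ 5 = 6

6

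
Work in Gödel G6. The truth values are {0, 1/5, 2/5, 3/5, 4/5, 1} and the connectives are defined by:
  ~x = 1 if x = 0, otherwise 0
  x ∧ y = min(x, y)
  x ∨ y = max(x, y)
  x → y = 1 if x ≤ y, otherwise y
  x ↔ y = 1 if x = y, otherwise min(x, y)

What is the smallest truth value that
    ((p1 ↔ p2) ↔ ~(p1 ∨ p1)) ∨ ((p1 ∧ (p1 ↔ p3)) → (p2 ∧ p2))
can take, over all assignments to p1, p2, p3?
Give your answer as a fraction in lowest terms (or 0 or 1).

Take p1 = 2/5, p2 = 1/5, p3 = 2/5:
p1 ↔ p2 = 2/5 ↔ 1/5 = 1/5
p1 ∨ p1 = 2/5 ∨ 2/5 = 2/5
~(p1 ∨ p1) = ~2/5 = 0
(p1 ↔ p2) ↔ ~(p1 ∨ p1) = 1/5 ↔ 0 = 0
p1 ↔ p3 = 2/5 ↔ 2/5 = 1
p1 ∧ (p1 ↔ p3) = 2/5 ∧ 1 = 2/5
p2 ∧ p2 = 1/5 ∧ 1/5 = 1/5
(p1 ∧ (p1 ↔ p3)) → (p2 ∧ p2) = 2/5 → 1/5 = 1/5
((p1 ↔ p2) ↔ ~(p1 ∨ p1)) ∨ ((p1 ∧ (p1 ↔ p3)) → (p2 ∧ p2)) = 0 ∨ 1/5 = 1/5
No assignment yields a value below 1/5, so this is the minimum.

1/5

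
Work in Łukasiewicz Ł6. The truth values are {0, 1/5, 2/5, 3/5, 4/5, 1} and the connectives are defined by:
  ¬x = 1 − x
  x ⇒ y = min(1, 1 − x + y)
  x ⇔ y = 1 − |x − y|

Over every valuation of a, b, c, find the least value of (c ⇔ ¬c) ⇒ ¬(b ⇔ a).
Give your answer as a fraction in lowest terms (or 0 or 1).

Take a = 0, b = 0, c = 2/5:
¬c = ¬2/5 = 3/5
c ⇔ ¬c = 2/5 ⇔ 3/5 = 4/5
b ⇔ a = 0 ⇔ 0 = 1
¬(b ⇔ a) = ¬1 = 0
(c ⇔ ¬c) ⇒ ¬(b ⇔ a) = 4/5 ⇒ 0 = 1/5
No assignment yields a value below 1/5, so this is the minimum.

1/5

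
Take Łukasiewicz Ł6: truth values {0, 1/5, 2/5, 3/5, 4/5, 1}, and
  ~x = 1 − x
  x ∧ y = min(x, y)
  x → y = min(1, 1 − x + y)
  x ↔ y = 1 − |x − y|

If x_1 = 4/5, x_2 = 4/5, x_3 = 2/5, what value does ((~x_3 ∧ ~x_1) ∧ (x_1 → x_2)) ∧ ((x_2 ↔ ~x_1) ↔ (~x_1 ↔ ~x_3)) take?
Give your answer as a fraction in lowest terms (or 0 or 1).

1/5

~x_3 = ~2/5 = 3/5
~x_1 = ~4/5 = 1/5
~x_3 ∧ ~x_1 = 3/5 ∧ 1/5 = 1/5
x_1 → x_2 = 4/5 → 4/5 = 1
(~x_3 ∧ ~x_1) ∧ (x_1 → x_2) = 1/5 ∧ 1 = 1/5
~x_1 = ~4/5 = 1/5
x_2 ↔ ~x_1 = 4/5 ↔ 1/5 = 2/5
~x_1 = ~4/5 = 1/5
~x_3 = ~2/5 = 3/5
~x_1 ↔ ~x_3 = 1/5 ↔ 3/5 = 3/5
(x_2 ↔ ~x_1) ↔ (~x_1 ↔ ~x_3) = 2/5 ↔ 3/5 = 4/5
((~x_3 ∧ ~x_1) ∧ (x_1 → x_2)) ∧ ((x_2 ↔ ~x_1) ↔ (~x_1 ↔ ~x_3)) = 1/5 ∧ 4/5 = 1/5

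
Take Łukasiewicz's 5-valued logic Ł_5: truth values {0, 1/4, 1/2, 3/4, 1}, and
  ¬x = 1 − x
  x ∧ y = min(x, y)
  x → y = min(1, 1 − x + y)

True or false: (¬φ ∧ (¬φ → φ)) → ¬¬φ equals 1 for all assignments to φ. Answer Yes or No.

No

Counterexample: take φ = 1/4.
¬φ = ¬1/4 = 3/4
¬φ = ¬1/4 = 3/4
¬φ → φ = 3/4 → 1/4 = 1/2
¬φ ∧ (¬φ → φ) = 3/4 ∧ 1/2 = 1/2
¬¬φ = ¬3/4 = 1/4
(¬φ ∧ (¬φ → φ)) → ¬¬φ = 1/2 → 1/4 = 3/4
This gives 3/4 ≠ 1.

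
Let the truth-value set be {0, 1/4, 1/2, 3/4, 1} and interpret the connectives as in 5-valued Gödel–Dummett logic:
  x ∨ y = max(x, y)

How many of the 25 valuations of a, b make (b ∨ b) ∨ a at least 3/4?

value 1: 9 assignments (counts)
value 3/4: 7 assignments (counts)
value 1/2: 5 assignments
value 1/4: 3 assignments
value 0: 1 assignment
So 16 of the 25 assignments meet the threshold.

16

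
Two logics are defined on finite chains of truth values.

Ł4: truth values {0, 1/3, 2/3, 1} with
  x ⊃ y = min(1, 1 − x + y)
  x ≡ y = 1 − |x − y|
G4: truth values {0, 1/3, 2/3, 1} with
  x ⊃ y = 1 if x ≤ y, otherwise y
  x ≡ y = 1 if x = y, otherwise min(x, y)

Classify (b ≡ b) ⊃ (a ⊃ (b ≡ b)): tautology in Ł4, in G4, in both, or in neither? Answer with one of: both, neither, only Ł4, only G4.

both

In Ł4: every assignment gives 1 — tautology.
In G4: every assignment gives 1 — tautology.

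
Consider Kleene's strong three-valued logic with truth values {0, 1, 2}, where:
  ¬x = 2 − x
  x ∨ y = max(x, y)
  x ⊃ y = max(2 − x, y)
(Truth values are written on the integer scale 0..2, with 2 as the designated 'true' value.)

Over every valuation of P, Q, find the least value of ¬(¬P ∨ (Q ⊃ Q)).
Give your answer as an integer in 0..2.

0

Take P = 0, Q = 0:
¬P = ¬0 = 2
Q ⊃ Q = 0 ⊃ 0 = 2
¬P ∨ (Q ⊃ Q) = 2 ∨ 2 = 2
¬(¬P ∨ (Q ⊃ Q)) = ¬2 = 0
No assignment yields a value below 0, so this is the minimum.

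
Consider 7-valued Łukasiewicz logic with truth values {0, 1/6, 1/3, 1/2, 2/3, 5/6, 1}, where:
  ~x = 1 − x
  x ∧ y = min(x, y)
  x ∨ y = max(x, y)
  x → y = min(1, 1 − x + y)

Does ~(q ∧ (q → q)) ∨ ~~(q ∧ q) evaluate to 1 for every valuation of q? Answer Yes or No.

Counterexample: take q = 1/6.
q → q = 1/6 → 1/6 = 1
q ∧ (q → q) = 1/6 ∧ 1 = 1/6
~(q ∧ (q → q)) = ~1/6 = 5/6
q ∧ q = 1/6 ∧ 1/6 = 1/6
~(q ∧ q) = ~1/6 = 5/6
~~(q ∧ q) = ~5/6 = 1/6
~(q ∧ (q → q)) ∨ ~~(q ∧ q) = 5/6 ∨ 1/6 = 5/6
This gives 5/6 ≠ 1.

No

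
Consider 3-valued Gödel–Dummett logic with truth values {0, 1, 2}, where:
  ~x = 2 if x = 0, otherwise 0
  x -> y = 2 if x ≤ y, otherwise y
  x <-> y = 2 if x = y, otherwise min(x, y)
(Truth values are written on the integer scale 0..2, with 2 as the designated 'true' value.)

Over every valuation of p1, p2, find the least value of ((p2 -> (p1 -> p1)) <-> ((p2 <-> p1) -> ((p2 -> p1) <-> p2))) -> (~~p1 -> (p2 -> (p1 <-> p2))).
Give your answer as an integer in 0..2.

1

Take p1 = 1, p2 = 2:
p1 -> p1 = 1 -> 1 = 2
p2 -> (p1 -> p1) = 2 -> 2 = 2
p2 <-> p1 = 2 <-> 1 = 1
p2 -> p1 = 2 -> 1 = 1
(p2 -> p1) <-> p2 = 1 <-> 2 = 1
(p2 <-> p1) -> ((p2 -> p1) <-> p2) = 1 -> 1 = 2
(p2 -> (p1 -> p1)) <-> ((p2 <-> p1) -> ((p2 -> p1) <-> p2)) = 2 <-> 2 = 2
~p1 = ~1 = 0
~~p1 = ~0 = 2
p1 <-> p2 = 1 <-> 2 = 1
p2 -> (p1 <-> p2) = 2 -> 1 = 1
~~p1 -> (p2 -> (p1 <-> p2)) = 2 -> 1 = 1
((p2 -> (p1 -> p1)) <-> ((p2 <-> p1) -> ((p2 -> p1) <-> p2))) -> (~~p1 -> (p2 -> (p1 <-> p2))) = 2 -> 1 = 1
No assignment yields a value below 1, so this is the minimum.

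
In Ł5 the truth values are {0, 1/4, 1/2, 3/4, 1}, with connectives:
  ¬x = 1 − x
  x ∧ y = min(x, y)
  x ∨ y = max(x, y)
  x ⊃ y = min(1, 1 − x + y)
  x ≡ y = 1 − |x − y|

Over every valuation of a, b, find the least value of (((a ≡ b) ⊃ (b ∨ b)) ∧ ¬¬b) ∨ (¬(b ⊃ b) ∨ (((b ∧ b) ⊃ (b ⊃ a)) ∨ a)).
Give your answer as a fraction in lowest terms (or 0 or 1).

Take a = 0, b = 3/4:
a ≡ b = 0 ≡ 3/4 = 1/4
b ∨ b = 3/4 ∨ 3/4 = 3/4
(a ≡ b) ⊃ (b ∨ b) = 1/4 ⊃ 3/4 = 1
¬b = ¬3/4 = 1/4
¬¬b = ¬1/4 = 3/4
((a ≡ b) ⊃ (b ∨ b)) ∧ ¬¬b = 1 ∧ 3/4 = 3/4
b ⊃ b = 3/4 ⊃ 3/4 = 1
¬(b ⊃ b) = ¬1 = 0
b ∧ b = 3/4 ∧ 3/4 = 3/4
b ⊃ a = 3/4 ⊃ 0 = 1/4
(b ∧ b) ⊃ (b ⊃ a) = 3/4 ⊃ 1/4 = 1/2
((b ∧ b) ⊃ (b ⊃ a)) ∨ a = 1/2 ∨ 0 = 1/2
¬(b ⊃ b) ∨ (((b ∧ b) ⊃ (b ⊃ a)) ∨ a) = 0 ∨ 1/2 = 1/2
(((a ≡ b) ⊃ (b ∨ b)) ∧ ¬¬b) ∨ (¬(b ⊃ b) ∨ (((b ∧ b) ⊃ (b ⊃ a)) ∨ a)) = 3/4 ∨ 1/2 = 3/4
No assignment yields a value below 3/4, so this is the minimum.

3/4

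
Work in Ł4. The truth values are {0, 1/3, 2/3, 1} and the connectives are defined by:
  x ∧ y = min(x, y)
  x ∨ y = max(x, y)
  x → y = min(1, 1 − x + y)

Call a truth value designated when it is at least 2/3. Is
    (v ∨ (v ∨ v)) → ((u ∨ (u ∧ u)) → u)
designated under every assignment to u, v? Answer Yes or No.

Yes

u = 0, v = 0 ↦ 1
u = 0, v = 1/3 ↦ 1
u = 0, v = 2/3 ↦ 1
u = 0, v = 1 ↦ 1
u = 1/3, v = 0 ↦ 1
u = 1/3, v = 1/3 ↦ 1
u = 1/3, v = 2/3 ↦ 1
u = 1/3, v = 1 ↦ 1
u = 2/3, v = 0 ↦ 1
u = 2/3, v = 1/3 ↦ 1
u = 2/3, v = 2/3 ↦ 1
u = 2/3, v = 1 ↦ 1
u = 1, v = 0 ↦ 1
u = 1, v = 1/3 ↦ 1
u = 1, v = 2/3 ↦ 1
u = 1, v = 1 ↦ 1
Every assignment gives a value ≥ 2/3.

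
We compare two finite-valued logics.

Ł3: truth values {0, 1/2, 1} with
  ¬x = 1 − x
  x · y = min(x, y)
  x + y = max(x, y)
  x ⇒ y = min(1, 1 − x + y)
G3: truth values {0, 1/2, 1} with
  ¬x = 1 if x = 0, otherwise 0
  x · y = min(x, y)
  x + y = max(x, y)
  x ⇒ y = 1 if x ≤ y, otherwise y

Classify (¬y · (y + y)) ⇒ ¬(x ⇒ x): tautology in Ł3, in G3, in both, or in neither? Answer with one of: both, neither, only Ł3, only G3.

In Ł3: at x = 0, y = 1/2 the value is 1/2 — not a tautology.
In G3: every assignment gives 1 — tautology.

only G3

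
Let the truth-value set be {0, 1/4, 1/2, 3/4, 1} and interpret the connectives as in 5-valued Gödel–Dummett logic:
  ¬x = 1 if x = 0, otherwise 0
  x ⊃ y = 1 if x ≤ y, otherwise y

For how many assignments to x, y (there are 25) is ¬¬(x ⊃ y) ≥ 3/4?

value 1: 21 assignments (counts)
value 0: 4 assignments
So 21 of the 25 assignments meet the threshold.

21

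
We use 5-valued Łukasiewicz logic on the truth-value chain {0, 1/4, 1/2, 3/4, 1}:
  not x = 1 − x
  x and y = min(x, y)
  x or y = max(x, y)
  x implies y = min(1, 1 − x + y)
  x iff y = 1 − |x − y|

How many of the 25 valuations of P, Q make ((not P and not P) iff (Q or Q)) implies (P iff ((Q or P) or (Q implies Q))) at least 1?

13

value 1: 13 assignments (counts)
value 3/4: 5 assignments
value 1/2: 4 assignments
value 1/4: 2 assignments
value 0: 1 assignment
So 13 of the 25 assignments meet the threshold.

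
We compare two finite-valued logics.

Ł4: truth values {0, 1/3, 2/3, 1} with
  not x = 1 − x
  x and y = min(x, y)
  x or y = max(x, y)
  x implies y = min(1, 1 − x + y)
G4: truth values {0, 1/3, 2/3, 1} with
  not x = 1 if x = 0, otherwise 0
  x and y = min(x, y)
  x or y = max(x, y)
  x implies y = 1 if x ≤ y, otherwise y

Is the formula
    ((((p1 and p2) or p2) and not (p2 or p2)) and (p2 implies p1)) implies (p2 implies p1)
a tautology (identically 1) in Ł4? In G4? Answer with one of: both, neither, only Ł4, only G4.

In Ł4: every assignment gives 1 — tautology.
In G4: every assignment gives 1 — tautology.

both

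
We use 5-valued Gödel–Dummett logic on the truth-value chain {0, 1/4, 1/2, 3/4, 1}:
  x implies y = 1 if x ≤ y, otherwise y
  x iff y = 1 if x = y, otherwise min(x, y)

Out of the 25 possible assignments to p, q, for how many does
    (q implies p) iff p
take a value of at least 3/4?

value 1: 15 assignments (counts)
value 3/4: 4 assignments (counts)
value 1/2: 3 assignments
value 1/4: 2 assignments
value 0: 1 assignment
So 19 of the 25 assignments meet the threshold.

19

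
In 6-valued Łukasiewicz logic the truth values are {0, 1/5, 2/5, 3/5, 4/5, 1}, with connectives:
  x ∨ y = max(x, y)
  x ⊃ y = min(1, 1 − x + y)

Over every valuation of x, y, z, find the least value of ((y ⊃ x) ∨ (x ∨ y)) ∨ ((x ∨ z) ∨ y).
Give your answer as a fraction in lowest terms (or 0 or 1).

3/5

Take x = 0, y = 2/5, z = 0:
y ⊃ x = 2/5 ⊃ 0 = 3/5
x ∨ y = 0 ∨ 2/5 = 2/5
(y ⊃ x) ∨ (x ∨ y) = 3/5 ∨ 2/5 = 3/5
x ∨ z = 0 ∨ 0 = 0
(x ∨ z) ∨ y = 0 ∨ 2/5 = 2/5
((y ⊃ x) ∨ (x ∨ y)) ∨ ((x ∨ z) ∨ y) = 3/5 ∨ 2/5 = 3/5
No assignment yields a value below 3/5, so this is the minimum.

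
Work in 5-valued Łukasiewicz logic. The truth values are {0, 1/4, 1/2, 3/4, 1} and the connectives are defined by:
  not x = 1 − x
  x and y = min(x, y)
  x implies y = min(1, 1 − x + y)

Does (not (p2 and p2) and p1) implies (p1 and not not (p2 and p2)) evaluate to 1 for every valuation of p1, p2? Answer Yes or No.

Counterexample: take p1 = 1/4, p2 = 0.
p2 and p2 = 0 and 0 = 0
not (p2 and p2) = not 0 = 1
not (p2 and p2) and p1 = 1 and 1/4 = 1/4
p2 and p2 = 0 and 0 = 0
not (p2 and p2) = not 0 = 1
not not (p2 and p2) = not 1 = 0
p1 and not not (p2 and p2) = 1/4 and 0 = 0
(not (p2 and p2) and p1) implies (p1 and not not (p2 and p2)) = 1/4 implies 0 = 3/4
This gives 3/4 ≠ 1.

No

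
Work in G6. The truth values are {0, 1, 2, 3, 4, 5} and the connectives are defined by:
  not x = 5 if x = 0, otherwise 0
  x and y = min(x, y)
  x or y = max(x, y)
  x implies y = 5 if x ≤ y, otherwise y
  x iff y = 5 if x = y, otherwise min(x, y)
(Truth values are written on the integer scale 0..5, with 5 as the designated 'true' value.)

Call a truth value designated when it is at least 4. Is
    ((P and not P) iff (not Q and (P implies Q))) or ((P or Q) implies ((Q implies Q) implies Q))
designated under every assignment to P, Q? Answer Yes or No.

Yes

At P = 2, Q = 3, for instance:
not P = not 2 = 0
P and not P = 2 and 0 = 0
not Q = not 3 = 0
P implies Q = 2 implies 3 = 5
not Q and (P implies Q) = 0 and 5 = 0
(P and not P) iff (not Q and (P implies Q)) = 0 iff 0 = 5
P or Q = 2 or 3 = 3
Q implies Q = 3 implies 3 = 5
(Q implies Q) implies Q = 5 implies 3 = 3
(P or Q) implies ((Q implies Q) implies Q) = 3 implies 3 = 5
((P and not P) iff (not Q and (P implies Q))) or ((P or Q) implies ((Q implies Q) implies Q)) = 5 or 5 = 5
and checking the remaining 35 assignments likewise gives ≥ 4 in every case.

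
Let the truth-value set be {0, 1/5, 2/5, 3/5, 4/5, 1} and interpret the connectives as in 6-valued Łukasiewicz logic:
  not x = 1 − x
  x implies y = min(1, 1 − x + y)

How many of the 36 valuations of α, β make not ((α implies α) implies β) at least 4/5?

value 1: 6 assignments (counts)
value 4/5: 6 assignments (counts)
value 3/5: 6 assignments
value 2/5: 6 assignments
value 1/5: 6 assignments
value 0: 6 assignments
So 12 of the 36 assignments meet the threshold.

12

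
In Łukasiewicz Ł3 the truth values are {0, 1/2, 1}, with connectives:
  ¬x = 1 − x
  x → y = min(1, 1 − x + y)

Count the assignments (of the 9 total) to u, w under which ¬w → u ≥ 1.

u = 0, w = 0 ↦ 0  <
u = 0, w = 1/2 ↦ 1/2  <
u = 0, w = 1 ↦ 1  ≥
u = 1/2, w = 0 ↦ 1/2  <
u = 1/2, w = 1/2 ↦ 1  ≥
u = 1/2, w = 1 ↦ 1  ≥
u = 1, w = 0 ↦ 1  ≥
u = 1, w = 1/2 ↦ 1  ≥
u = 1, w = 1 ↦ 1  ≥
So 6 of the 9 assignments meet the threshold.

6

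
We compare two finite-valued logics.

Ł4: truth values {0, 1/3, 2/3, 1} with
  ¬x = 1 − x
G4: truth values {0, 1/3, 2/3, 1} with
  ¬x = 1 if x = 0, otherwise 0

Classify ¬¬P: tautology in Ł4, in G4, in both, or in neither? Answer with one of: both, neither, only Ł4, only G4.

neither

In Ł4: at P = 0 the value is 0 — not a tautology.
In G4: at P = 0 the value is 0 — not a tautology.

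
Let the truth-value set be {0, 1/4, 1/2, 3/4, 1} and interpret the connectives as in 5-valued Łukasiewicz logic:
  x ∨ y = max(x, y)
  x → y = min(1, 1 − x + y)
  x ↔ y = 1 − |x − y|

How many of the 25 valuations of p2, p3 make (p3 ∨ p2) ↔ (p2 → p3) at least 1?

value 1: 7 assignments (counts)
value 3/4: 7 assignments
value 1/2: 6 assignments
value 1/4: 3 assignments
value 0: 2 assignments
So 7 of the 25 assignments meet the threshold.

7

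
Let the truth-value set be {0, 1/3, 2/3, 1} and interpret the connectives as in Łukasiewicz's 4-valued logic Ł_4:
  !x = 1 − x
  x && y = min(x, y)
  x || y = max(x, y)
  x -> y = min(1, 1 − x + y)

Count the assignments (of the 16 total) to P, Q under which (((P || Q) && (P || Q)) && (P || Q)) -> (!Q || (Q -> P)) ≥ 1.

P = 0, Q = 0 ↦ 1  ≥
P = 0, Q = 1/3 ↦ 1  ≥
P = 0, Q = 2/3 ↦ 2/3  <
P = 0, Q = 1 ↦ 0  <
P = 1/3, Q = 0 ↦ 1  ≥
P = 1/3, Q = 1/3 ↦ 1  ≥
P = 1/3, Q = 2/3 ↦ 1  ≥
P = 1/3, Q = 1 ↦ 1/3  <
P = 2/3, Q = 0 ↦ 1  ≥
P = 2/3, Q = 1/3 ↦ 1  ≥
P = 2/3, Q = 2/3 ↦ 1  ≥
P = 2/3, Q = 1 ↦ 2/3  <
P = 1, Q = 0 ↦ 1  ≥
P = 1, Q = 1/3 ↦ 1  ≥
P = 1, Q = 2/3 ↦ 1  ≥
P = 1, Q = 1 ↦ 1  ≥
So 12 of the 16 assignments meet the threshold.

12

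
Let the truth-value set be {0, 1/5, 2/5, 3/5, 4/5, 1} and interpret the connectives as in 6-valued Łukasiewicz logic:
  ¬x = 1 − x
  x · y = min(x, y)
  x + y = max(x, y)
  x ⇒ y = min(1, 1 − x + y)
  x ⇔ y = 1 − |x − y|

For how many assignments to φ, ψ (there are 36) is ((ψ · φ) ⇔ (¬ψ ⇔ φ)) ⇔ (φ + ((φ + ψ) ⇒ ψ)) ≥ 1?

4

value 1: 4 assignments (counts)
value 4/5: 12 assignments
value 3/5: 6 assignments
value 2/5: 9 assignments
value 1/5: 2 assignments
value 0: 3 assignments
So 4 of the 36 assignments meet the threshold.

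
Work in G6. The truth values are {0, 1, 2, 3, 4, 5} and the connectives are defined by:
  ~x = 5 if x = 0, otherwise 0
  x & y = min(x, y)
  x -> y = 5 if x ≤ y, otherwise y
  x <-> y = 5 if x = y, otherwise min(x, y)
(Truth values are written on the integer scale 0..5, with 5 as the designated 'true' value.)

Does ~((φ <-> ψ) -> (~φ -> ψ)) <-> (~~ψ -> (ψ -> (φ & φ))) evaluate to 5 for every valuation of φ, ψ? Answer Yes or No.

Counterexample: take φ = 1, ψ = 0.
φ <-> ψ = 1 <-> 0 = 0
~φ = ~1 = 0
~φ -> ψ = 0 -> 0 = 5
(φ <-> ψ) -> (~φ -> ψ) = 0 -> 5 = 5
~((φ <-> ψ) -> (~φ -> ψ)) = ~5 = 0
~ψ = ~0 = 5
~~ψ = ~5 = 0
φ & φ = 1 & 1 = 1
ψ -> (φ & φ) = 0 -> 1 = 5
~~ψ -> (ψ -> (φ & φ)) = 0 -> 5 = 5
~((φ <-> ψ) -> (~φ -> ψ)) <-> (~~ψ -> (ψ -> (φ & φ))) = 0 <-> 5 = 0
This gives 0 ≠ 5.

No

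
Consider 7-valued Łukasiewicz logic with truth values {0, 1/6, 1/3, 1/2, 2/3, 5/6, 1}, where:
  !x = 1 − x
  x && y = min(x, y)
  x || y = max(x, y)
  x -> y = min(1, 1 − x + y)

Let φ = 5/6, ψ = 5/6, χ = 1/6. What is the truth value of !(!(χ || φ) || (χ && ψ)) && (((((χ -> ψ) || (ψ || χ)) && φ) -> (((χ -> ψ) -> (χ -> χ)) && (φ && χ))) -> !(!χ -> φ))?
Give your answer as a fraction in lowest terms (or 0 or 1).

2/3

χ || φ = 1/6 || 5/6 = 5/6
!(χ || φ) = !5/6 = 1/6
χ && ψ = 1/6 && 5/6 = 1/6
!(χ || φ) || (χ && ψ) = 1/6 || 1/6 = 1/6
!(!(χ || φ) || (χ && ψ)) = !1/6 = 5/6
χ -> ψ = 1/6 -> 5/6 = 1
ψ || χ = 5/6 || 1/6 = 5/6
(χ -> ψ) || (ψ || χ) = 1 || 5/6 = 1
((χ -> ψ) || (ψ || χ)) && φ = 1 && 5/6 = 5/6
χ -> ψ = 1/6 -> 5/6 = 1
χ -> χ = 1/6 -> 1/6 = 1
(χ -> ψ) -> (χ -> χ) = 1 -> 1 = 1
φ && χ = 5/6 && 1/6 = 1/6
((χ -> ψ) -> (χ -> χ)) && (φ && χ) = 1 && 1/6 = 1/6
(((χ -> ψ) || (ψ || χ)) && φ) -> (((χ -> ψ) -> (χ -> χ)) && (φ && χ)) = 5/6 -> 1/6 = 1/3
!χ = !1/6 = 5/6
!χ -> φ = 5/6 -> 5/6 = 1
!(!χ -> φ) = !1 = 0
((((χ -> ψ) || (ψ || χ)) && φ) -> (((χ -> ψ) -> (χ -> χ)) && (φ && χ))) -> !(!χ -> φ) = 1/3 -> 0 = 2/3
!(!(χ || φ) || (χ && ψ)) && (((((χ -> ψ) || (ψ || χ)) && φ) -> (((χ -> ψ) -> (χ -> χ)) && (φ && χ))) -> !(!χ -> φ)) = 5/6 && 2/3 = 2/3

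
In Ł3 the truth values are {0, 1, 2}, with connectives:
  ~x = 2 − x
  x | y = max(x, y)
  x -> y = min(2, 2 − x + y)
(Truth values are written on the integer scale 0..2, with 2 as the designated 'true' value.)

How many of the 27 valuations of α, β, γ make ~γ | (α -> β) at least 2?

21

value 2: 21 assignments (counts)
value 1: 5 assignments
value 0: 1 assignment
So 21 of the 27 assignments meet the threshold.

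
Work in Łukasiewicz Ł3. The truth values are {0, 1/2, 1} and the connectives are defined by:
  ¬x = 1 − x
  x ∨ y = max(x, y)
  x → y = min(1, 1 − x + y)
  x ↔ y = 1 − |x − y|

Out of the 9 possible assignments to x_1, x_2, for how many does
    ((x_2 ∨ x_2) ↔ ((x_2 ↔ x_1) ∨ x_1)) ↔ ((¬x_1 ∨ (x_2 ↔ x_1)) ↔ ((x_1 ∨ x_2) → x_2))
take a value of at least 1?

3

x_1 = 0, x_2 = 0 ↦ 0  <
x_1 = 0, x_2 = 1/2 ↦ 1  ≥
x_1 = 0, x_2 = 1 ↦ 0  <
x_1 = 1/2, x_2 = 0 ↦ 1/2  <
x_1 = 1/2, x_2 = 1/2 ↦ 1/2  <
x_1 = 1/2, x_2 = 1 ↦ 1  ≥
x_1 = 1, x_2 = 0 ↦ 0  <
x_1 = 1, x_2 = 1/2 ↦ 1/2  <
x_1 = 1, x_2 = 1 ↦ 1  ≥
So 3 of the 9 assignments meet the threshold.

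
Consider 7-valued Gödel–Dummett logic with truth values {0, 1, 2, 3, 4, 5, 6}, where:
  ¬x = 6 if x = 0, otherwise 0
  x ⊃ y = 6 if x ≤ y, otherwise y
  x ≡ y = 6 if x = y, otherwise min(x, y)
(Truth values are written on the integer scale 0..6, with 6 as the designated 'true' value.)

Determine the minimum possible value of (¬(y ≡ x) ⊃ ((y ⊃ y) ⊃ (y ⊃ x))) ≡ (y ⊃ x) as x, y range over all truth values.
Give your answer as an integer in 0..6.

Take x = 1, y = 2:
y ≡ x = 2 ≡ 1 = 1
¬(y ≡ x) = ¬1 = 0
y ⊃ y = 2 ⊃ 2 = 6
y ⊃ x = 2 ⊃ 1 = 1
(y ⊃ y) ⊃ (y ⊃ x) = 6 ⊃ 1 = 1
¬(y ≡ x) ⊃ ((y ⊃ y) ⊃ (y ⊃ x)) = 0 ⊃ 1 = 6
y ⊃ x = 2 ⊃ 1 = 1
(¬(y ≡ x) ⊃ ((y ⊃ y) ⊃ (y ⊃ x))) ≡ (y ⊃ x) = 6 ≡ 1 = 1
No assignment yields a value below 1, so this is the minimum.

1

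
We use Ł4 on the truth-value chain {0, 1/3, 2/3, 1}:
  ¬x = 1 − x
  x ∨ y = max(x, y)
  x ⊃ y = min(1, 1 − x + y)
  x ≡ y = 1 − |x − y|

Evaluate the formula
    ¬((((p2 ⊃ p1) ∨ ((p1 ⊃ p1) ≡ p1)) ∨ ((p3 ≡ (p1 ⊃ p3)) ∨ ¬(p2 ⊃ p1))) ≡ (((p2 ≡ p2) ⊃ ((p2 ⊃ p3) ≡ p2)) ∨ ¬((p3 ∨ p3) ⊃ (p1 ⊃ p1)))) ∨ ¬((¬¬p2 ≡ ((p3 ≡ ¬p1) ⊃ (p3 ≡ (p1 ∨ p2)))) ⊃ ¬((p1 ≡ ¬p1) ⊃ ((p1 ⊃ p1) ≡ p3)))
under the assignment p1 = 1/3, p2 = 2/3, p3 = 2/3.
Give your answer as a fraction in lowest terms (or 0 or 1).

p2 ⊃ p1 = 2/3 ⊃ 1/3 = 2/3
p1 ⊃ p1 = 1/3 ⊃ 1/3 = 1
(p1 ⊃ p1) ≡ p1 = 1 ≡ 1/3 = 1/3
(p2 ⊃ p1) ∨ ((p1 ⊃ p1) ≡ p1) = 2/3 ∨ 1/3 = 2/3
p1 ⊃ p3 = 1/3 ⊃ 2/3 = 1
p3 ≡ (p1 ⊃ p3) = 2/3 ≡ 1 = 2/3
p2 ⊃ p1 = 2/3 ⊃ 1/3 = 2/3
¬(p2 ⊃ p1) = ¬2/3 = 1/3
(p3 ≡ (p1 ⊃ p3)) ∨ ¬(p2 ⊃ p1) = 2/3 ∨ 1/3 = 2/3
((p2 ⊃ p1) ∨ ((p1 ⊃ p1) ≡ p1)) ∨ ((p3 ≡ (p1 ⊃ p3)) ∨ ¬(p2 ⊃ p1)) = 2/3 ∨ 2/3 = 2/3
p2 ≡ p2 = 2/3 ≡ 2/3 = 1
p2 ⊃ p3 = 2/3 ⊃ 2/3 = 1
(p2 ⊃ p3) ≡ p2 = 1 ≡ 2/3 = 2/3
(p2 ≡ p2) ⊃ ((p2 ⊃ p3) ≡ p2) = 1 ⊃ 2/3 = 2/3
p3 ∨ p3 = 2/3 ∨ 2/3 = 2/3
p1 ⊃ p1 = 1/3 ⊃ 1/3 = 1
(p3 ∨ p3) ⊃ (p1 ⊃ p1) = 2/3 ⊃ 1 = 1
¬((p3 ∨ p3) ⊃ (p1 ⊃ p1)) = ¬1 = 0
((p2 ≡ p2) ⊃ ((p2 ⊃ p3) ≡ p2)) ∨ ¬((p3 ∨ p3) ⊃ (p1 ⊃ p1)) = 2/3 ∨ 0 = 2/3
(((p2 ⊃ p1) ∨ ((p1 ⊃ p1) ≡ p1)) ∨ ((p3 ≡ (p1 ⊃ p3)) ∨ ¬(p2 ⊃ p1))) ≡ (((p2 ≡ p2) ⊃ ((p2 ⊃ p3) ≡ p2)) ∨ ¬((p3 ∨ p3) ⊃ (p1 ⊃ p1))) = 2/3 ≡ 2/3 = 1
¬((((p2 ⊃ p1) ∨ ((p1 ⊃ p1) ≡ p1)) ∨ ((p3 ≡ (p1 ⊃ p3)) ∨ ¬(p2 ⊃ p1))) ≡ (((p2 ≡ p2) ⊃ ((p2 ⊃ p3) ≡ p2)) ∨ ¬((p3 ∨ p3) ⊃ (p1 ⊃ p1)))) = ¬1 = 0
¬p2 = ¬2/3 = 1/3
¬¬p2 = ¬1/3 = 2/3
¬p1 = ¬1/3 = 2/3
p3 ≡ ¬p1 = 2/3 ≡ 2/3 = 1
p1 ∨ p2 = 1/3 ∨ 2/3 = 2/3
p3 ≡ (p1 ∨ p2) = 2/3 ≡ 2/3 = 1
(p3 ≡ ¬p1) ⊃ (p3 ≡ (p1 ∨ p2)) = 1 ⊃ 1 = 1
¬¬p2 ≡ ((p3 ≡ ¬p1) ⊃ (p3 ≡ (p1 ∨ p2))) = 2/3 ≡ 1 = 2/3
¬p1 = ¬1/3 = 2/3
p1 ≡ ¬p1 = 1/3 ≡ 2/3 = 2/3
p1 ⊃ p1 = 1/3 ⊃ 1/3 = 1
(p1 ⊃ p1) ≡ p3 = 1 ≡ 2/3 = 2/3
(p1 ≡ ¬p1) ⊃ ((p1 ⊃ p1) ≡ p3) = 2/3 ⊃ 2/3 = 1
¬((p1 ≡ ¬p1) ⊃ ((p1 ⊃ p1) ≡ p3)) = ¬1 = 0
(¬¬p2 ≡ ((p3 ≡ ¬p1) ⊃ (p3 ≡ (p1 ∨ p2)))) ⊃ ¬((p1 ≡ ¬p1) ⊃ ((p1 ⊃ p1) ≡ p3)) = 2/3 ⊃ 0 = 1/3
¬((¬¬p2 ≡ ((p3 ≡ ¬p1) ⊃ (p3 ≡ (p1 ∨ p2)))) ⊃ ¬((p1 ≡ ¬p1) ⊃ ((p1 ⊃ p1) ≡ p3))) = ¬1/3 = 2/3
¬((((p2 ⊃ p1) ∨ ((p1 ⊃ p1) ≡ p1)) ∨ ((p3 ≡ (p1 ⊃ p3)) ∨ ¬(p2 ⊃ p1))) ≡ (((p2 ≡ p2) ⊃ ((p2 ⊃ p3) ≡ p2)) ∨ ¬((p3 ∨ p3) ⊃ (p1 ⊃ p1)))) ∨ ¬((¬¬p2 ≡ ((p3 ≡ ¬p1) ⊃ (p3 ≡ (p1 ∨ p2)))) ⊃ ¬((p1 ≡ ¬p1) ⊃ ((p1 ⊃ p1) ≡ p3))) = 0 ∨ 2/3 = 2/3

2/3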